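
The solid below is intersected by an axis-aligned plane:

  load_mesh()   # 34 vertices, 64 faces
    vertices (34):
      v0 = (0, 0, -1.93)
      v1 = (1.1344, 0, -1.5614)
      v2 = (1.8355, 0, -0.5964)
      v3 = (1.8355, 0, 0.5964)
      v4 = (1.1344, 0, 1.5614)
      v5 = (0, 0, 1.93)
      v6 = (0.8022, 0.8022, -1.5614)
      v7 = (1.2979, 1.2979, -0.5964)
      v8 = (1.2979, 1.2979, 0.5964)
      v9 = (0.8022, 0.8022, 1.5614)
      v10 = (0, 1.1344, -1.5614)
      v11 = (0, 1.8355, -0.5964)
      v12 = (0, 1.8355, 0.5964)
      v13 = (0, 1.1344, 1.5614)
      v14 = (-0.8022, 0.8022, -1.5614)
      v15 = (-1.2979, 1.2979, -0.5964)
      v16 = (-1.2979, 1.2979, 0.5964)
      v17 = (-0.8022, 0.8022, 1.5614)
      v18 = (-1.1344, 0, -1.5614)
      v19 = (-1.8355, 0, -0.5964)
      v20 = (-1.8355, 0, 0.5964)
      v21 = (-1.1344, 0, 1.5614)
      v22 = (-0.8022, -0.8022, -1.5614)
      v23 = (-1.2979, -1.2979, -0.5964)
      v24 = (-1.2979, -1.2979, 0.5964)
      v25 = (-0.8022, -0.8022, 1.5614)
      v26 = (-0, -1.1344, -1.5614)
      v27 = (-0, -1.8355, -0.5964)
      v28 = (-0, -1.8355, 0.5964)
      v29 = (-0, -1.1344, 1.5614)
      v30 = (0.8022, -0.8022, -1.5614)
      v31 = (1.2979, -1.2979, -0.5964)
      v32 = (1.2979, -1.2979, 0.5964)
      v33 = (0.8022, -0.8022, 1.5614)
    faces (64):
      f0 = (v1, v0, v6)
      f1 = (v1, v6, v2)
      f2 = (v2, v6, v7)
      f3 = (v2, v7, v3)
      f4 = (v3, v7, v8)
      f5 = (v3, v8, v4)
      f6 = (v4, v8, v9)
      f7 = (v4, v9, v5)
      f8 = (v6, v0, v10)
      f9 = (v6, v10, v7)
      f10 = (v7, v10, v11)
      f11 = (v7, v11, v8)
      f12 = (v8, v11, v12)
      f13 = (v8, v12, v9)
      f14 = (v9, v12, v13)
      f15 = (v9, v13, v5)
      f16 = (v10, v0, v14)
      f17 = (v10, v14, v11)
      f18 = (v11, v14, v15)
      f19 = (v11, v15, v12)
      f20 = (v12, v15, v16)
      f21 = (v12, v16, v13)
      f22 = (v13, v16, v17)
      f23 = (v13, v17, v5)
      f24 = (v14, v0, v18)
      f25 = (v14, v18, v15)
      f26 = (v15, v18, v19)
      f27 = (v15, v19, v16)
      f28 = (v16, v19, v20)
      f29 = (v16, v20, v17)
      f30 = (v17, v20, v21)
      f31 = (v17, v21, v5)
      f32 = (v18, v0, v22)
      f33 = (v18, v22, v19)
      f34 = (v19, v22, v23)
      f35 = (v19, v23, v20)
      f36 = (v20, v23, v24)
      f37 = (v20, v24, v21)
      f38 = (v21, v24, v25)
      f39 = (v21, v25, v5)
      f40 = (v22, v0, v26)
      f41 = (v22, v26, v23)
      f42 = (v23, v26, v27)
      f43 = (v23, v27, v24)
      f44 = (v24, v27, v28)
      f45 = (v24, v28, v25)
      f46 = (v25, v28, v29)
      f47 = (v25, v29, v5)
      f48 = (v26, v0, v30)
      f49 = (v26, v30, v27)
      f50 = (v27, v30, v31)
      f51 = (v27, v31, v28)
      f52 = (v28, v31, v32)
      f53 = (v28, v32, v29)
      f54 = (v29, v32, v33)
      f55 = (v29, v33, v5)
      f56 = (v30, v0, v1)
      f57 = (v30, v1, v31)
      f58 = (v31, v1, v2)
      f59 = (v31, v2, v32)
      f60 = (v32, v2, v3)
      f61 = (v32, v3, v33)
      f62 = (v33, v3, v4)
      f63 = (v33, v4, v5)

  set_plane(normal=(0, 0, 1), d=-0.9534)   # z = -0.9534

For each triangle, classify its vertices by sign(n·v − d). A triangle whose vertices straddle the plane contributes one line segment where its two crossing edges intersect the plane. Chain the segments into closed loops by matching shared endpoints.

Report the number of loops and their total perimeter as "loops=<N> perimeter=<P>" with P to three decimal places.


loops=1 perimeter=9.651

Straddling triangles (16 of 64):
  (v1,v6,v2) [--+] → (1.45323, 0.296772, -0.9534)–(1.57613, 0, -0.9534)  len=0.3212
  (v2,v6,v7) [+-+] → (1.45323, 0.296772, -0.9534)–(1.11452, 1.11452, -0.9534)  len=0.8851
  (v6,v10,v7) [--+] → (0.817744, 1.23741, -0.9534)–(1.11452, 1.11452, -0.9534)  len=0.3212
  (v7,v10,v11) [+-+] → (0.817744, 1.23741, -0.9534)–(0, 1.57613, -0.9534)  len=0.8851
  (v10,v14,v11) [--+] → (-0.296772, 1.45323, -0.9534)–(0, 1.57613, -0.9534)  len=0.3212
  (v11,v14,v15) [+-+] → (-0.296772, 1.45323, -0.9534)–(-1.11452, 1.11452, -0.9534)  len=0.8851
  (v14,v18,v15) [--+] → (-1.23741, 0.817744, -0.9534)–(-1.11452, 1.11452, -0.9534)  len=0.3212
  (v15,v18,v19) [+-+] → (-1.23741, 0.817744, -0.9534)–(-1.57613, 0, -0.9534)  len=0.8851
  (v18,v22,v19) [--+] → (-1.45323, -0.296772, -0.9534)–(-1.57613, 0, -0.9534)  len=0.3212
  (v19,v22,v23) [+-+] → (-1.45323, -0.296772, -0.9534)–(-1.11452, -1.11452, -0.9534)  len=0.8851
  (v22,v26,v23) [--+] → (-0.817744, -1.23741, -0.9534)–(-1.11452, -1.11452, -0.9534)  len=0.3212
  (v23,v26,v27) [+-+] → (-0.817744, -1.23741, -0.9534)–(0, -1.57613, -0.9534)  len=0.8851
  (v26,v30,v27) [--+] → (0.296772, -1.45323, -0.9534)–(0, -1.57613, -0.9534)  len=0.3212
  (v27,v30,v31) [+-+] → (0.296772, -1.45323, -0.9534)–(1.11452, -1.11452, -0.9534)  len=0.8851
  (v30,v1,v31) [--+] → (1.23741, -0.817744, -0.9534)–(1.11452, -1.11452, -0.9534)  len=0.3212
  (v31,v1,v2) [+-+] → (1.23741, -0.817744, -0.9534)–(1.57613, 0, -0.9534)  len=0.8851

Chained into 1 loop(s):
  loop 1: 16 segments, perimeter = 9.6506
Total perimeter = 9.651


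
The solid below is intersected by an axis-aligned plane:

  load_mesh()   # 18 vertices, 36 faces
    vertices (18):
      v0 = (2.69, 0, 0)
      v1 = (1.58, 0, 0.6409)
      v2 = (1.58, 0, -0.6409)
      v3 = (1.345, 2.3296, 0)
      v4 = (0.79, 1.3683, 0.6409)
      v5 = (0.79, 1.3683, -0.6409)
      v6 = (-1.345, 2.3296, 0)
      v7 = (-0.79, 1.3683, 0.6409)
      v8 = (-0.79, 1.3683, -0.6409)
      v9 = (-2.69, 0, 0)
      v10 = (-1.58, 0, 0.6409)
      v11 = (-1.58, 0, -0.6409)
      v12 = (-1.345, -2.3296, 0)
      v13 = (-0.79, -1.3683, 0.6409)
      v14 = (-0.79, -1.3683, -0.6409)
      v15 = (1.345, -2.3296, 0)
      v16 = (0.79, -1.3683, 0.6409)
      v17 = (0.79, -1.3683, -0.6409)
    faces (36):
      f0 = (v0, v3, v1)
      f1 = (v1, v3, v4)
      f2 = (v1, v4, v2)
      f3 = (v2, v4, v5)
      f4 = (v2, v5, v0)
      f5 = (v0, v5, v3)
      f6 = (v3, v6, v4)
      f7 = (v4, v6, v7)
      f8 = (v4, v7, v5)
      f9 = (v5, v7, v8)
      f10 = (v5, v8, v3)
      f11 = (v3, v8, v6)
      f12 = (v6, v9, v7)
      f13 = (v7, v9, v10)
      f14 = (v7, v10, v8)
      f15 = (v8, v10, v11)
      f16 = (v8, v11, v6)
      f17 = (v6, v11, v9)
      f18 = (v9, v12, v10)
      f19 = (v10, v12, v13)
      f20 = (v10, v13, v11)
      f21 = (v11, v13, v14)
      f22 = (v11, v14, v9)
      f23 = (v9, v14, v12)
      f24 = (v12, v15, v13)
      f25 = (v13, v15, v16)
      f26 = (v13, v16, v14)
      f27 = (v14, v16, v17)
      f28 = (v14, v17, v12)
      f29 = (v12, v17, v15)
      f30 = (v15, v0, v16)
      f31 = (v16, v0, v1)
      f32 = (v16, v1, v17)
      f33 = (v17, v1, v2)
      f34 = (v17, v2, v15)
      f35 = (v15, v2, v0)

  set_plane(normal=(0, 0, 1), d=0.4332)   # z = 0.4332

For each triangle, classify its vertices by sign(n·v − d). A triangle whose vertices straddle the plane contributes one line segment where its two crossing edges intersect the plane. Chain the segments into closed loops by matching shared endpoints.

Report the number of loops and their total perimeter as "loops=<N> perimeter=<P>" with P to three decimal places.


Straddling triangles (24 of 36):
  (v0,v3,v1) [--+] → (1.50384, 0.754966, 0.4332)–(1.93972, 0, 0.4332)  len=0.8718
  (v1,v3,v4) [+-+] → (1.50384, 0.754966, 0.4332)–(0.969862, 1.67983, 0.4332)  len=1.0679
  (v1,v4,v2) [++-] → (0.91801, 1.14658, 0.4332)–(1.58, 0, 0.4332)  len=1.3240
  (v2,v4,v5) [-+-] → (0.91801, 1.14658, 0.4332)–(0.79, 1.3683, 0.4332)  len=0.2560
  (v3,v6,v4) [--+] → (0.0980988, 1.67983, 0.4332)–(0.969862, 1.67983, 0.4332)  len=0.8718
  (v4,v6,v7) [+-+] → (0.0980988, 1.67983, 0.4332)–(-0.969862, 1.67983, 0.4332)  len=1.0680
  (v4,v7,v5) [++-] → (-0.53398, 1.3683, 0.4332)–(0.79, 1.3683, 0.4332)  len=1.3240
  (v5,v7,v8) [-+-] → (-0.53398, 1.3683, 0.4332)–(-0.79, 1.3683, 0.4332)  len=0.2560
  (v6,v9,v7) [--+] → (-1.40574, 0.924867, 0.4332)–(-0.969862, 1.67983, 0.4332)  len=0.8718
  (v7,v9,v10) [+-+] → (-1.40574, 0.924867, 0.4332)–(-1.93972, 0, 0.4332)  len=1.0679
  (v7,v10,v8) [++-] → (-1.45199, 0.221716, 0.4332)–(-0.79, 1.3683, 0.4332)  len=1.3240
  (v8,v10,v11) [-+-] → (-1.45199, 0.221716, 0.4332)–(-1.58, 0, 0.4332)  len=0.2560
  (v9,v12,v10) [--+] → (-1.50384, -0.754966, 0.4332)–(-1.93972, 0, 0.4332)  len=0.8718
  (v10,v12,v13) [+-+] → (-1.50384, -0.754966, 0.4332)–(-0.969862, -1.67983, 0.4332)  len=1.0679
  (v10,v13,v11) [++-] → (-0.91801, -1.14658, 0.4332)–(-1.58, 0, 0.4332)  len=1.3240
  (v11,v13,v14) [-+-] → (-0.91801, -1.14658, 0.4332)–(-0.79, -1.3683, 0.4332)  len=0.2560
  (v12,v15,v13) [--+] → (-0.0980988, -1.67983, 0.4332)–(-0.969862, -1.67983, 0.4332)  len=0.8718
  (v13,v15,v16) [+-+] → (-0.0980988, -1.67983, 0.4332)–(0.969862, -1.67983, 0.4332)  len=1.0680
  (v13,v16,v14) [++-] → (0.53398, -1.3683, 0.4332)–(-0.79, -1.3683, 0.4332)  len=1.3240
  (v14,v16,v17) [-+-] → (0.53398, -1.3683, 0.4332)–(0.79, -1.3683, 0.4332)  len=0.2560
  (v15,v0,v16) [--+] → (1.40574, -0.924867, 0.4332)–(0.969862, -1.67983, 0.4332)  len=0.8718
  (v16,v0,v1) [+-+] → (1.40574, -0.924867, 0.4332)–(1.93972, 0, 0.4332)  len=1.0679
  (v16,v1,v17) [++-] → (1.45199, -0.221716, 0.4332)–(0.79, -1.3683, 0.4332)  len=1.3240
  (v17,v1,v2) [-+-] → (1.45199, -0.221716, 0.4332)–(1.58, 0, 0.4332)  len=0.2560

Chained into 2 loop(s):
  loop 1: 12 segments, perimeter = 11.6383
  loop 2: 12 segments, perimeter = 9.4799
Total perimeter = 21.118

loops=2 perimeter=21.118


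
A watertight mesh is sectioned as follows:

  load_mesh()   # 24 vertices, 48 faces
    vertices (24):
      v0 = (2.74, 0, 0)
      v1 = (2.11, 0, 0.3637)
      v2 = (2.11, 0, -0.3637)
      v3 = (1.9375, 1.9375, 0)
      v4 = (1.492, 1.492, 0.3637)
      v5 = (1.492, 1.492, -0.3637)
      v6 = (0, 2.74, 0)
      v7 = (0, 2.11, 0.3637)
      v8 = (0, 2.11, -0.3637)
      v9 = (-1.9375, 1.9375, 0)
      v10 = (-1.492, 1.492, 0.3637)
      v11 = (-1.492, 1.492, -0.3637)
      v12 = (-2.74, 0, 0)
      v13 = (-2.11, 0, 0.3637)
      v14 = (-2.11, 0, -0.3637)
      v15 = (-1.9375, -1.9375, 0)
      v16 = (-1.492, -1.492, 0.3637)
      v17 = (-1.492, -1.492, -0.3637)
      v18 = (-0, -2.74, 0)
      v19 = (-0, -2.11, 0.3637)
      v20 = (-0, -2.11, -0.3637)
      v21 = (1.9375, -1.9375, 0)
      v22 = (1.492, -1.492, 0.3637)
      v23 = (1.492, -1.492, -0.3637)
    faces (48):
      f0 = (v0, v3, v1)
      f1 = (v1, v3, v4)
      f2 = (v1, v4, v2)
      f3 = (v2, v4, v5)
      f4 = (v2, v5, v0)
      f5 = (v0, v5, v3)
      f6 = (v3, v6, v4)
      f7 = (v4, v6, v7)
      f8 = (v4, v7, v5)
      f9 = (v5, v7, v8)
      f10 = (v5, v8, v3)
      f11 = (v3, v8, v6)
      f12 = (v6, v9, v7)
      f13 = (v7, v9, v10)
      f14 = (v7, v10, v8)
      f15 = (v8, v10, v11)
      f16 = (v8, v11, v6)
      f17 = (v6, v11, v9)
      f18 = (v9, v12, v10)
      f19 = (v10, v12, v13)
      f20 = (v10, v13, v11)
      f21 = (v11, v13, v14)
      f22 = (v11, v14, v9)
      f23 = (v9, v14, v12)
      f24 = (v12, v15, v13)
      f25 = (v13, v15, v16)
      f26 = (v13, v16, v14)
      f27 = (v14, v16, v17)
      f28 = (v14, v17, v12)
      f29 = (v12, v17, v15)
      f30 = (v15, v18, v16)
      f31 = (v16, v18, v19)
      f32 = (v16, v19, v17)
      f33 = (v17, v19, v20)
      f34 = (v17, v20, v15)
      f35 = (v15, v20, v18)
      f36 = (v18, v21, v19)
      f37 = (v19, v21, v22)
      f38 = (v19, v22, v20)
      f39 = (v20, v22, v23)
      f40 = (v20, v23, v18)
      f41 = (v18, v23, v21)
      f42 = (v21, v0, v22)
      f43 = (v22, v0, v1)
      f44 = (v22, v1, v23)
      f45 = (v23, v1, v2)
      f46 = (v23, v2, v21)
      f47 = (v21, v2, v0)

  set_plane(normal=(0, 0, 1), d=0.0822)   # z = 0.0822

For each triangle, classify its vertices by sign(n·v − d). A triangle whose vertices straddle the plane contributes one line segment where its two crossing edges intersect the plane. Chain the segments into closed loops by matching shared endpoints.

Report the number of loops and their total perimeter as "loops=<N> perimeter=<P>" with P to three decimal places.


Straddling triangles (32 of 48):
  (v0,v3,v1) [--+] → (1.97649, 1.4996, 0.0822)–(2.59761, 0, 0.0822)  len=1.6231
  (v1,v3,v4) [+-+] → (1.97649, 1.4996, 0.0822)–(1.83681, 1.83681, 0.0822)  len=0.3650
  (v1,v4,v2) [++-] → (1.73116, 0.914604, 0.0822)–(2.11, 0, 0.0822)  len=0.9900
  (v2,v4,v5) [-+-] → (1.73116, 0.914604, 0.0822)–(1.492, 1.492, 0.0822)  len=0.6250
  (v3,v6,v4) [--+] → (0.337208, 2.45794, 0.0822)–(1.83681, 1.83681, 0.0822)  len=1.6231
  (v4,v6,v7) [+-+] → (0.337208, 2.45794, 0.0822)–(0, 2.59761, 0.0822)  len=0.3650
  (v4,v7,v5) [++-] → (0.577396, 1.87084, 0.0822)–(1.492, 1.492, 0.0822)  len=0.9900
  (v5,v7,v8) [-+-] → (0.577396, 1.87084, 0.0822)–(0, 2.11, 0.0822)  len=0.6250
  (v6,v9,v7) [--+] → (-1.4996, 1.97649, 0.0822)–(0, 2.59761, 0.0822)  len=1.6231
  (v7,v9,v10) [+-+] → (-1.4996, 1.97649, 0.0822)–(-1.83681, 1.83681, 0.0822)  len=0.3650
  (v7,v10,v8) [++-] → (-0.914604, 1.73116, 0.0822)–(0, 2.11, 0.0822)  len=0.9900
  (v8,v10,v11) [-+-] → (-0.914604, 1.73116, 0.0822)–(-1.492, 1.492, 0.0822)  len=0.6250
  (v9,v12,v10) [--+] → (-2.45794, 0.337208, 0.0822)–(-1.83681, 1.83681, 0.0822)  len=1.6231
  (v10,v12,v13) [+-+] → (-2.45794, 0.337208, 0.0822)–(-2.59761, 0, 0.0822)  len=0.3650
  (v10,v13,v11) [++-] → (-1.87084, 0.577396, 0.0822)–(-1.492, 1.492, 0.0822)  len=0.9900
  (v11,v13,v14) [-+-] → (-1.87084, 0.577396, 0.0822)–(-2.11, 0, 0.0822)  len=0.6250
  (v12,v15,v13) [--+] → (-1.97649, -1.4996, 0.0822)–(-2.59761, 0, 0.0822)  len=1.6231
  (v13,v15,v16) [+-+] → (-1.97649, -1.4996, 0.0822)–(-1.83681, -1.83681, 0.0822)  len=0.3650
  (v13,v16,v14) [++-] → (-1.73116, -0.914604, 0.0822)–(-2.11, 0, 0.0822)  len=0.9900
  (v14,v16,v17) [-+-] → (-1.73116, -0.914604, 0.0822)–(-1.492, -1.492, 0.0822)  len=0.6250
  (v15,v18,v16) [--+] → (-0.337208, -2.45794, 0.0822)–(-1.83681, -1.83681, 0.0822)  len=1.6231
  (v16,v18,v19) [+-+] → (-0.337208, -2.45794, 0.0822)–(0, -2.59761, 0.0822)  len=0.3650
  (v16,v19,v17) [++-] → (-0.577396, -1.87084, 0.0822)–(-1.492, -1.492, 0.0822)  len=0.9900
  (v17,v19,v20) [-+-] → (-0.577396, -1.87084, 0.0822)–(0, -2.11, 0.0822)  len=0.6250
  (v18,v21,v19) [--+] → (1.4996, -1.97649, 0.0822)–(0, -2.59761, 0.0822)  len=1.6231
  (v19,v21,v22) [+-+] → (1.4996, -1.97649, 0.0822)–(1.83681, -1.83681, 0.0822)  len=0.3650
  (v19,v22,v20) [++-] → (0.914604, -1.73116, 0.0822)–(0, -2.11, 0.0822)  len=0.9900
  (v20,v22,v23) [-+-] → (0.914604, -1.73116, 0.0822)–(1.492, -1.492, 0.0822)  len=0.6250
  (v21,v0,v22) [--+] → (2.45794, -0.337208, 0.0822)–(1.83681, -1.83681, 0.0822)  len=1.6231
  (v22,v0,v1) [+-+] → (2.45794, -0.337208, 0.0822)–(2.59761, 0, 0.0822)  len=0.3650
  (v22,v1,v23) [++-] → (1.87084, -0.577396, 0.0822)–(1.492, -1.492, 0.0822)  len=0.9900
  (v23,v1,v2) [-+-] → (1.87084, -0.577396, 0.0822)–(2.11, 0, 0.0822)  len=0.6250

Chained into 2 loop(s):
  loop 1: 16 segments, perimeter = 15.9051
  loop 2: 16 segments, perimeter = 12.9194
Total perimeter = 28.825

loops=2 perimeter=28.825


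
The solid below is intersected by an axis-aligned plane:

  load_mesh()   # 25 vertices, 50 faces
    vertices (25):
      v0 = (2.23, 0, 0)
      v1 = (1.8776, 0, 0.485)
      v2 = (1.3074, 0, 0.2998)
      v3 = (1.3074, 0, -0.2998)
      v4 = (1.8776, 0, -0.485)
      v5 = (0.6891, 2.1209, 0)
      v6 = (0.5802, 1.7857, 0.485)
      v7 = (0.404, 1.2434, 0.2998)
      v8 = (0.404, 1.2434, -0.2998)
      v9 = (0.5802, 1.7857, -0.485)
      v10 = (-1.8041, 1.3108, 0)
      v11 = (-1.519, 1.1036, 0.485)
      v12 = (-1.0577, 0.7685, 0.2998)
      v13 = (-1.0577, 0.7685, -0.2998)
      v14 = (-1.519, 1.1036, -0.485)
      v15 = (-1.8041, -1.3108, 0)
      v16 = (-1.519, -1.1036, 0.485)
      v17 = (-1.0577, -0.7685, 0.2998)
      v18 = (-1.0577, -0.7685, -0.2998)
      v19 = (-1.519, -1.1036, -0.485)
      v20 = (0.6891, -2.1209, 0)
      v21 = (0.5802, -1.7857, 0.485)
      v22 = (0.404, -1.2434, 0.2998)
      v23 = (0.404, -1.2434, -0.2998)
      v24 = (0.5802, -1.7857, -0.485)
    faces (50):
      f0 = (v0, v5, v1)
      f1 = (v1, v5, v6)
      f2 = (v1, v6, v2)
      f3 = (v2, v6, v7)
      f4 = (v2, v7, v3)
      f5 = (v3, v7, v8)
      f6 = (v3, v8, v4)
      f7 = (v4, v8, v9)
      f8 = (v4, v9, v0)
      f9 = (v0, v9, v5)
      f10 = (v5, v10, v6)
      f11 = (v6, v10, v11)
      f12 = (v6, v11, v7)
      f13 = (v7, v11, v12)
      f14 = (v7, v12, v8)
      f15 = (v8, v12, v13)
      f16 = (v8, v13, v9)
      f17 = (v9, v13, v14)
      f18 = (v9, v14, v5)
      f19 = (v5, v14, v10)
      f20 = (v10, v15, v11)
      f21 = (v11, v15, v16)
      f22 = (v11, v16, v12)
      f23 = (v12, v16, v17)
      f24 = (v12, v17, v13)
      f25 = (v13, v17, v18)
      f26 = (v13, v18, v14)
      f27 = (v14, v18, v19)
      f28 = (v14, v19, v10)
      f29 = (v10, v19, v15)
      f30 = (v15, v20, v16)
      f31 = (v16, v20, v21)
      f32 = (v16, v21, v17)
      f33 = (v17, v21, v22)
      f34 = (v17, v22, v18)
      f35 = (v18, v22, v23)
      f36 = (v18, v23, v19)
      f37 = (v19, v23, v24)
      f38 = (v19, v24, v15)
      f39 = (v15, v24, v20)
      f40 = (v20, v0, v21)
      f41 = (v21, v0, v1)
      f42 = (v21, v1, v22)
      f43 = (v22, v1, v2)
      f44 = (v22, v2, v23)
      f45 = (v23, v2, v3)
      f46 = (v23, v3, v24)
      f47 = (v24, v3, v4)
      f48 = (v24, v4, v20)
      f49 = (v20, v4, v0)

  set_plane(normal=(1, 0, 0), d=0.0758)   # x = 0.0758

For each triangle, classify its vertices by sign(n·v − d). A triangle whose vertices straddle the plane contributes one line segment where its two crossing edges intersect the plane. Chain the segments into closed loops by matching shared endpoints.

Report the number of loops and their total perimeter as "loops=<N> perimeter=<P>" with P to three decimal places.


loops=2 perimeter=5.557

Straddling triangles (20 of 50):
  (v5,v10,v6) [+-+] → (0.0758, 1.92162, 0)–(0.0758, 1.68523, 0.382398)  len=0.4496
  (v6,v10,v11) [+--] → (0.0758, 1.68523, 0.382398)–(0.0758, 1.6218, 0.485)  len=0.1206
  (v6,v11,v7) [+-+] → (0.0758, 1.6218, 0.485)–(0.0758, 1.21954, 0.331408)  len=0.4306
  (v7,v11,v12) [+--] → (0.0758, 1.21954, 0.331408)–(0.0758, 1.13677, 0.2998)  len=0.0886
  (v7,v12,v8) [+-+] → (0.0758, 1.13677, 0.2998)–(0.0758, 1.13677, -0.16517)  len=0.4650
  (v8,v12,v13) [+--] → (0.0758, 1.13677, -0.16517)–(0.0758, 1.13677, -0.2998)  len=0.1346
  (v8,v13,v9) [+-+] → (0.0758, 1.13677, -0.2998)–(0.0758, 1.47245, -0.427967)  len=0.3593
  (v9,v13,v14) [+--] → (0.0758, 1.47245, -0.427967)–(0.0758, 1.6218, -0.485)  len=0.1599
  (v9,v14,v5) [+-+] → (0.0758, 1.6218, -0.485)–(0.0758, 1.83834, -0.134709)  len=0.4118
  (v5,v14,v10) [+--] → (0.0758, 1.83834, -0.134709)–(0.0758, 1.92162, 0)  len=0.1584
  (v15,v20,v16) [-+-] → (0.0758, -1.92162, 0)–(0.0758, -1.83834, 0.134709)  len=0.1584
  (v16,v20,v21) [-++] → (0.0758, -1.83834, 0.134709)–(0.0758, -1.6218, 0.485)  len=0.4118
  (v16,v21,v17) [-+-] → (0.0758, -1.6218, 0.485)–(0.0758, -1.47245, 0.427967)  len=0.1599
  (v17,v21,v22) [-++] → (0.0758, -1.47245, 0.427967)–(0.0758, -1.13677, 0.2998)  len=0.3593
  (v17,v22,v18) [-+-] → (0.0758, -1.13677, 0.2998)–(0.0758, -1.13677, 0.16517)  len=0.1346
  (v18,v22,v23) [-++] → (0.0758, -1.13677, 0.16517)–(0.0758, -1.13677, -0.2998)  len=0.4650
  (v18,v23,v19) [-+-] → (0.0758, -1.13677, -0.2998)–(0.0758, -1.21954, -0.331408)  len=0.0886
  (v19,v23,v24) [-++] → (0.0758, -1.21954, -0.331408)–(0.0758, -1.6218, -0.485)  len=0.4306
  (v19,v24,v15) [-+-] → (0.0758, -1.6218, -0.485)–(0.0758, -1.68523, -0.382398)  len=0.1206
  (v15,v24,v20) [-++] → (0.0758, -1.68523, -0.382398)–(0.0758, -1.92162, 0)  len=0.4496

Chained into 2 loop(s):
  loop 1: 10 segments, perimeter = 2.7784
  loop 2: 10 segments, perimeter = 2.7784
Total perimeter = 5.557


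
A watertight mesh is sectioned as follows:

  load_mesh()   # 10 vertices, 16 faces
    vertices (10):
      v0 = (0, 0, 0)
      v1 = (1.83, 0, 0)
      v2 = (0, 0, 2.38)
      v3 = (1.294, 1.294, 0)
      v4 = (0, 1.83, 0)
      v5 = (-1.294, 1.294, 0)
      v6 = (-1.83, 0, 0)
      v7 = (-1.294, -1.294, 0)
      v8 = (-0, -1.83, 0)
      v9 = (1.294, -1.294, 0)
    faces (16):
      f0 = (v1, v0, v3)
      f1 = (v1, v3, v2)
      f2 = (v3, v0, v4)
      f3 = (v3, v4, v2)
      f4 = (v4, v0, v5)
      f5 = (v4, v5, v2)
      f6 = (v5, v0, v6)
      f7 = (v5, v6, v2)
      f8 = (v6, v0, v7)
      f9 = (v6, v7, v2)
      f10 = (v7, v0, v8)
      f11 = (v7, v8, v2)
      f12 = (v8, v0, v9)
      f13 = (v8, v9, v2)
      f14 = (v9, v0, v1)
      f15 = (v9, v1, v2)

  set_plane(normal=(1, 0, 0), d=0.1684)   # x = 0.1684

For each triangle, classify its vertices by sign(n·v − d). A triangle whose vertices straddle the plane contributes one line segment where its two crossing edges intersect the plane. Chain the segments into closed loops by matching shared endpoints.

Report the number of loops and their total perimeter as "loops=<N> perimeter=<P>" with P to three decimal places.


Straddling triangles (8 of 16):
  (v1,v0,v3) [+-+] → (0.1684, 0, 0)–(0.1684, 0.1684, 0)  len=0.1684
  (v1,v3,v2) [++-] → (0.1684, 0.1684, 2.07027)–(0.1684, 0, 2.16099)  len=0.1913
  (v3,v0,v4) [+--] → (0.1684, 0.1684, 0)–(0.1684, 1.76025, 0)  len=1.5918
  (v3,v4,v2) [+--] → (0.1684, 1.76025, 0)–(0.1684, 0.1684, 2.07027)  len=2.6115
  (v8,v0,v9) [--+] → (0.1684, -0.1684, 0)–(0.1684, -1.76025, 0)  len=1.5918
  (v8,v9,v2) [-+-] → (0.1684, -1.76025, 0)–(0.1684, -0.1684, 2.07027)  len=2.6115
  (v9,v0,v1) [+-+] → (0.1684, -0.1684, 0)–(0.1684, 0, 0)  len=0.1684
  (v9,v1,v2) [++-] → (0.1684, 0, 2.16099)–(0.1684, -0.1684, 2.07027)  len=0.1913

Chained into 1 loop(s):
  loop 1: 8 segments, perimeter = 9.1261
Total perimeter = 9.126

loops=1 perimeter=9.126


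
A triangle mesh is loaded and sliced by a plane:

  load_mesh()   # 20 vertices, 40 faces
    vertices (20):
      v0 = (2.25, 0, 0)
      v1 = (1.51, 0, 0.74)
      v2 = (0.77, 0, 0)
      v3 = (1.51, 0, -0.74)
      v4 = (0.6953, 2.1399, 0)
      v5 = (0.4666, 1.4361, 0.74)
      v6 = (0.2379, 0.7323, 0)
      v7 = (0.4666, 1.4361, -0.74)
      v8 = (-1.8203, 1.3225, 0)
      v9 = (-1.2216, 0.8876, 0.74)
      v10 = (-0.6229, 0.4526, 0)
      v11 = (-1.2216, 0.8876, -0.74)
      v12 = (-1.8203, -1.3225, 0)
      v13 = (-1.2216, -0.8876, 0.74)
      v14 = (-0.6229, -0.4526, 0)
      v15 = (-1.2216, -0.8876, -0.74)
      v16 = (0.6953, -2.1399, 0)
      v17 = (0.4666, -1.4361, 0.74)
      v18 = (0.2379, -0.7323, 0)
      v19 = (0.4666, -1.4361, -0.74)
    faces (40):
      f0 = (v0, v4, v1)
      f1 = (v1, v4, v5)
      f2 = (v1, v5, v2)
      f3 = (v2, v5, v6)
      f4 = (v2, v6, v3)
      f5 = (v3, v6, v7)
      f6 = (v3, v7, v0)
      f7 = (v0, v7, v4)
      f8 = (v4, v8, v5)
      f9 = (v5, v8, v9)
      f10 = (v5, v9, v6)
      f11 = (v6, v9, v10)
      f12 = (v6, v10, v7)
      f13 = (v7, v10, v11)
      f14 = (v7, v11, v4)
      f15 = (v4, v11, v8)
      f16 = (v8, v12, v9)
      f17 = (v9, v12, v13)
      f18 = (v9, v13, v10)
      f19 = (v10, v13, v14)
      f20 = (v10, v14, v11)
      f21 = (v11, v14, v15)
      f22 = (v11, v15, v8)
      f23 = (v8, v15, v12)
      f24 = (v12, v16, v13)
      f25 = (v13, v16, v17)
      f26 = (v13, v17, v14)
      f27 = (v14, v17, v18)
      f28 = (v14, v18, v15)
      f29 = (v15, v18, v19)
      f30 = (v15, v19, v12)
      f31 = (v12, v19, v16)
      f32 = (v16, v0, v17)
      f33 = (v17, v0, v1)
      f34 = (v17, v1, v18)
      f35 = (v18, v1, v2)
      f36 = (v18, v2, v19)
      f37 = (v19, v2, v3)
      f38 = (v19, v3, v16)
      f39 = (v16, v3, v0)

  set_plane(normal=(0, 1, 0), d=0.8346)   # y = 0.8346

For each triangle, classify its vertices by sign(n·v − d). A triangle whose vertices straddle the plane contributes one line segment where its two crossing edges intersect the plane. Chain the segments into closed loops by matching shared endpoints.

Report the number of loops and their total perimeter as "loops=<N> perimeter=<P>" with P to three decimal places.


Straddling triangles (18 of 40):
  (v0,v4,v1) [-+-] → (1.64364, 0.8346, 0)–(1.19225, 0.8346, 0.451387)  len=0.6384
  (v1,v4,v5) [-++] → (1.19225, 0.8346, 0.451387)–(0.90362, 0.8346, 0.74)  len=0.4082
  (v1,v5,v2) [-+-] → (0.90362, 0.8346, 0.74)–(0.593677, 0.8346, 0.430056)  len=0.4383
  (v2,v5,v6) [-+-] → (0.593677, 0.8346, 0.430056)–(0.271142, 0.8346, 0.107562)  len=0.4561
  (v3,v6,v7) [--+] → (0.271142, 0.8346, -0.107562)–(0.90362, 0.8346, -0.74)  len=0.8944
  (v3,v7,v0) [-+-] → (0.90362, 0.8346, -0.74)–(1.21356, 0.8346, -0.430056)  len=0.4383
  (v0,v7,v4) [-++] → (1.21356, 0.8346, -0.430056)–(1.64364, 0.8346, 0)  len=0.6082
  (v5,v9,v6) [++-] → (-0.723509, 0.8346, 0.487457)–(0.271142, 0.8346, 0.107562)  len=1.0647
  (v6,v9,v10) [-+-] → (-0.723509, 0.8346, 0.487457)–(-1.14865, 0.8346, 0.649839)  len=0.4551
  (v6,v10,v7) [--+] → (-0.199729, 0.8346, -0.287422)–(0.271142, 0.8346, -0.107562)  len=0.5041
  (v7,v10,v11) [+-+] → (-0.199729, 0.8346, -0.287422)–(-1.14865, 0.8346, -0.649839)  len=1.0158
  (v8,v12,v9) [+-+] → (-1.8203, 0.8346, 0)–(-1.23596, 0.8346, 0.722254)  len=0.9290
  (v9,v12,v13) [+--] → (-1.23596, 0.8346, 0.722254)–(-1.2216, 0.8346, 0.74)  len=0.0228
  (v9,v13,v10) [+--] → (-1.2216, 0.8346, 0.74)–(-1.14865, 0.8346, 0.649839)  len=0.1160
  (v10,v14,v11) [--+] → (-1.19792, 0.8346, -0.710736)–(-1.14865, 0.8346, -0.649839)  len=0.0783
  (v11,v14,v15) [+--] → (-1.19792, 0.8346, -0.710736)–(-1.2216, 0.8346, -0.74)  len=0.0376
  (v11,v15,v8) [+-+] → (-1.2216, 0.8346, -0.74)–(-1.68813, 0.8346, -0.163362)  len=0.7417
  (v8,v15,v12) [+--] → (-1.68813, 0.8346, -0.163362)–(-1.8203, 0.8346, 0)  len=0.2101

Chained into 1 loop(s):
  loop 1: 18 segments, perimeter = 9.0573
Total perimeter = 9.057

loops=1 perimeter=9.057


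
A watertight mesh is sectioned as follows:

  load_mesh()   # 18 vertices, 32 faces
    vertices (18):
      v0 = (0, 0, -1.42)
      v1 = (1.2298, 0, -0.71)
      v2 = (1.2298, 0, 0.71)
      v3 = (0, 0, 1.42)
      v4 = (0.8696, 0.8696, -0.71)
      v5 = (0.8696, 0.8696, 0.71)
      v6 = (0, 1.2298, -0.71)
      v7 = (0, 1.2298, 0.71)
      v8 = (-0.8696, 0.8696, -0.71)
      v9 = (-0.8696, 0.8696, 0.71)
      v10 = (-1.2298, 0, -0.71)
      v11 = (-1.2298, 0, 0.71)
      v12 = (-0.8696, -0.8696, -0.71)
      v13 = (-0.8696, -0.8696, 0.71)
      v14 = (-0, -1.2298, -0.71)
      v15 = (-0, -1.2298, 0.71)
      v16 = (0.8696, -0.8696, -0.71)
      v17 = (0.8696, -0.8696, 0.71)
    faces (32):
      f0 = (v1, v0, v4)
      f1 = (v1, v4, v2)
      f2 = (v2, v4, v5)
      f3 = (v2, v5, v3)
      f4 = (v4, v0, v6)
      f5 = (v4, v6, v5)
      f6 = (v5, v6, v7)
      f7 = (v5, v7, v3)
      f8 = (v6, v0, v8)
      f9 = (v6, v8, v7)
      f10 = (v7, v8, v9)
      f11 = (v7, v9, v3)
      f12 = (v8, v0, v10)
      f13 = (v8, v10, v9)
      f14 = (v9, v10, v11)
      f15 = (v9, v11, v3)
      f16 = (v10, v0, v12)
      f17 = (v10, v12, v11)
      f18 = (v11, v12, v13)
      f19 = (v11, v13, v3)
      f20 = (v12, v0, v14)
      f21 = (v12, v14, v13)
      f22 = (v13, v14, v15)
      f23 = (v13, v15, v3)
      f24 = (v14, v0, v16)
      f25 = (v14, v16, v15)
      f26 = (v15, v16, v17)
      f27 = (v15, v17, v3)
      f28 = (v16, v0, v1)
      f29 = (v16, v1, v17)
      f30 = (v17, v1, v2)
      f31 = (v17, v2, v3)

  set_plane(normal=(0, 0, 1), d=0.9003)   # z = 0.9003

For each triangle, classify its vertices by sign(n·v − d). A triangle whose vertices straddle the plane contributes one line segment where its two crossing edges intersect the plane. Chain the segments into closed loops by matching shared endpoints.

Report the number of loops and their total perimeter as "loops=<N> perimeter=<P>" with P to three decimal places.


loops=1 perimeter=5.512

Straddling triangles (8 of 32):
  (v2,v5,v3) [--+] → (0.636523, 0.636523, 0.9003)–(0.900179, 0, 0.9003)  len=0.6890
  (v5,v7,v3) [--+] → (0, 0.900179, 0.9003)–(0.636523, 0.636523, 0.9003)  len=0.6890
  (v7,v9,v3) [--+] → (-0.636523, 0.636523, 0.9003)–(0, 0.900179, 0.9003)  len=0.6890
  (v9,v11,v3) [--+] → (-0.900179, 0, 0.9003)–(-0.636523, 0.636523, 0.9003)  len=0.6890
  (v11,v13,v3) [--+] → (-0.636523, -0.636523, 0.9003)–(-0.900179, 0, 0.9003)  len=0.6890
  (v13,v15,v3) [--+] → (0, -0.900179, 0.9003)–(-0.636523, -0.636523, 0.9003)  len=0.6890
  (v15,v17,v3) [--+] → (0.636523, -0.636523, 0.9003)–(0, -0.900179, 0.9003)  len=0.6890
  (v17,v2,v3) [--+] → (0.900179, 0, 0.9003)–(0.636523, -0.636523, 0.9003)  len=0.6890

Chained into 1 loop(s):
  loop 1: 8 segments, perimeter = 5.5117
Total perimeter = 5.512


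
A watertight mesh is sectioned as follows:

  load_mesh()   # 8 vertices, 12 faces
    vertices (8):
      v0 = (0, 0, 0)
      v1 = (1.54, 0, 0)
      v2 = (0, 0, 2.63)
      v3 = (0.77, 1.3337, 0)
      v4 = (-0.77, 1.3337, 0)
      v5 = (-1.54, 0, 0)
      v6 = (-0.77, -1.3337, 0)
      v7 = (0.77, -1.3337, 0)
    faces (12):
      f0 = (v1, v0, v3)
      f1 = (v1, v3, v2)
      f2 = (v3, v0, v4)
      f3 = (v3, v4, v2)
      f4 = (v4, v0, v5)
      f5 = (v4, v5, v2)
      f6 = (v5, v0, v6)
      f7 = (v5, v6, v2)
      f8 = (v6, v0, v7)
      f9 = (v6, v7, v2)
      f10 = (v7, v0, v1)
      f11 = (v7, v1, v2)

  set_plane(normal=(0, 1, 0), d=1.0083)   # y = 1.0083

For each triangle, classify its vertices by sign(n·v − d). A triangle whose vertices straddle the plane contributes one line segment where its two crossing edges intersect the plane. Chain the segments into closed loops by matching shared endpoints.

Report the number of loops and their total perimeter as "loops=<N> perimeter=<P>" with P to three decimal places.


Straddling triangles (6 of 12):
  (v1,v0,v3) [--+] → (0.582133, 1.0083, 0)–(0.957867, 1.0083, 0)  len=0.3757
  (v1,v3,v2) [-+-] → (0.957867, 1.0083, 0)–(0.582133, 1.0083, 0.641675)  len=0.7436
  (v3,v0,v4) [+-+] → (0.582133, 1.0083, 0)–(-0.582133, 1.0083, 0)  len=1.1643
  (v3,v4,v2) [++-] → (-0.582133, 1.0083, 0.641675)–(0.582133, 1.0083, 0.641675)  len=1.1643
  (v4,v0,v5) [+--] → (-0.582133, 1.0083, 0)–(-0.957867, 1.0083, 0)  len=0.3757
  (v4,v5,v2) [+--] → (-0.957867, 1.0083, 0)–(-0.582133, 1.0083, 0.641675)  len=0.7436

Chained into 1 loop(s):
  loop 1: 6 segments, perimeter = 4.5672
Total perimeter = 4.567

loops=1 perimeter=4.567


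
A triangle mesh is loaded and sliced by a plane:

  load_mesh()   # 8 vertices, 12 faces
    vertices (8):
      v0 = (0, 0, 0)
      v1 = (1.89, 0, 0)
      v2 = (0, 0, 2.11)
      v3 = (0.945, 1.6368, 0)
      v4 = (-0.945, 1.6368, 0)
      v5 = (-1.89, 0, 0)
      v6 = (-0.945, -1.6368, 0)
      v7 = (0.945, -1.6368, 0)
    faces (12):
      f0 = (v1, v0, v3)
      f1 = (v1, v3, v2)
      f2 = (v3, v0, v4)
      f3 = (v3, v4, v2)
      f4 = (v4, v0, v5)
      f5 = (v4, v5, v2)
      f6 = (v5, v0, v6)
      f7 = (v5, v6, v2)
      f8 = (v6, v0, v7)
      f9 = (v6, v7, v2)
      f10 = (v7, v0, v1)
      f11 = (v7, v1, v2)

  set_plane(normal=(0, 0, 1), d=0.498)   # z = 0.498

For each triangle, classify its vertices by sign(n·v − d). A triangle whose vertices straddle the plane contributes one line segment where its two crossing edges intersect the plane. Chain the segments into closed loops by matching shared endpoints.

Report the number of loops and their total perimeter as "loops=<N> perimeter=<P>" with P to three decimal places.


loops=1 perimeter=8.664

Straddling triangles (6 of 12):
  (v1,v3,v2) [--+] → (0.721962, 1.25048, 0.498)–(1.44392, 0, 0.498)  len=1.4439
  (v3,v4,v2) [--+] → (-0.721962, 1.25048, 0.498)–(0.721962, 1.25048, 0.498)  len=1.4439
  (v4,v5,v2) [--+] → (-1.44392, 0, 0.498)–(-0.721962, 1.25048, 0.498)  len=1.4439
  (v5,v6,v2) [--+] → (-0.721962, -1.25048, 0.498)–(-1.44392, 0, 0.498)  len=1.4439
  (v6,v7,v2) [--+] → (0.721962, -1.25048, 0.498)–(-0.721962, -1.25048, 0.498)  len=1.4439
  (v7,v1,v2) [--+] → (1.44392, 0, 0.498)–(0.721962, -1.25048, 0.498)  len=1.4439

Chained into 1 loop(s):
  loop 1: 6 segments, perimeter = 8.6636
Total perimeter = 8.664


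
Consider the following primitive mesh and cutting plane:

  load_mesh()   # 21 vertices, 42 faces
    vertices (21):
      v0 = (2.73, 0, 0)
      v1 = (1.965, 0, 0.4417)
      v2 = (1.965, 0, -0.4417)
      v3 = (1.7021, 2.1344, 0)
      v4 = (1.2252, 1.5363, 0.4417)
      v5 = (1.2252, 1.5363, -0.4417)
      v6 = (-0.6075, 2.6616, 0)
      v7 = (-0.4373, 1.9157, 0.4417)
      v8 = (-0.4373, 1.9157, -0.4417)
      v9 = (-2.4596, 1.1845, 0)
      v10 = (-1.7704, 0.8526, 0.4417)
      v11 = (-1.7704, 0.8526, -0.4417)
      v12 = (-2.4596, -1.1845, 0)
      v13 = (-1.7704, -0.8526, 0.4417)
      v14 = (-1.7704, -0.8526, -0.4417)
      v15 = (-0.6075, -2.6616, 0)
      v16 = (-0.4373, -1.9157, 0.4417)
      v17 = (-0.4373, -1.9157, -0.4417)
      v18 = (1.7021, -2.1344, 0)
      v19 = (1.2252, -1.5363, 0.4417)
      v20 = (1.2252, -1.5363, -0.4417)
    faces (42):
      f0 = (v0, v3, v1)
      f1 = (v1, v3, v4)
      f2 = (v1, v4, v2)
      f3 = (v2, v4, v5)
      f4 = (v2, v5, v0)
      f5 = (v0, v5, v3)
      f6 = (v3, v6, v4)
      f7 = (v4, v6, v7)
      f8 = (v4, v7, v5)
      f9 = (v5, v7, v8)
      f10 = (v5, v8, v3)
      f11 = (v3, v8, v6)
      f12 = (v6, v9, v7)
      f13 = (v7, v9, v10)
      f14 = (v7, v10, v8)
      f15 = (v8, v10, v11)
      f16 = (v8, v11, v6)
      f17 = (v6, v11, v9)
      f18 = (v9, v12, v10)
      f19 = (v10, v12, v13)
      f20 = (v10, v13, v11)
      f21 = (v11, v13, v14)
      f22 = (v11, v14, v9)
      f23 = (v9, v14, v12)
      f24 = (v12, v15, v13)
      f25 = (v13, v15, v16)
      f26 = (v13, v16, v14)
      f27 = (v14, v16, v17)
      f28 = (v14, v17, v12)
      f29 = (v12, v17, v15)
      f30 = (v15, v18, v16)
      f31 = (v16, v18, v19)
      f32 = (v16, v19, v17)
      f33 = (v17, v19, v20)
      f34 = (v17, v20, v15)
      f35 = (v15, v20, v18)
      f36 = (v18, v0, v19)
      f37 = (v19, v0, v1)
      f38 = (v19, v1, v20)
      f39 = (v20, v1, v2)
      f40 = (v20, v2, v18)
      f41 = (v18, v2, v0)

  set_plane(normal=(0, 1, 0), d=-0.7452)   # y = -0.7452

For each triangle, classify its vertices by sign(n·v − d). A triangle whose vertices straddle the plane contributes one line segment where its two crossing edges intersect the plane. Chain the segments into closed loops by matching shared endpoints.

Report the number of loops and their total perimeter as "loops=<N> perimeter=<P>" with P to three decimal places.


loops=2 perimeter=5.171

Straddling triangles (12 of 42):
  (v9,v12,v10) [+-+] → (-2.4596, -0.7452, 0)–(-2.31097, -0.7452, 0.0952525)  len=0.1765
  (v10,v12,v13) [+--] → (-2.31097, -0.7452, 0.0952525)–(-1.7704, -0.7452, 0.4417)  len=0.6421
  (v10,v13,v11) [+-+] → (-1.7704, -0.7452, 0.4417)–(-1.7704, -0.7452, 0.38606)  len=0.0556
  (v11,v13,v14) [+--] → (-1.7704, -0.7452, 0.38606)–(-1.7704, -0.7452, -0.4417)  len=0.8278
  (v11,v14,v9) [+-+] → (-1.7704, -0.7452, -0.4417)–(-1.80674, -0.7452, -0.418413)  len=0.0432
  (v9,v14,v12) [+--] → (-1.80674, -0.7452, -0.418413)–(-2.4596, -0.7452, 0)  len=0.7754
  (v18,v0,v19) [-+-] → (2.37112, -0.7452, 0)–(2.00008, -0.7452, 0.214252)  len=0.4285
  (v19,v0,v1) [-++] → (2.00008, -0.7452, 0.214252)–(1.60615, -0.7452, 0.4417)  len=0.4549
  (v19,v1,v20) [-+-] → (1.60615, -0.7452, 0.4417)–(1.60615, -0.7452, 0.0131967)  len=0.4285
  (v20,v1,v2) [-++] → (1.60615, -0.7452, 0.0131967)–(1.60615, -0.7452, -0.4417)  len=0.4549
  (v20,v2,v18) [-+-] → (1.60615, -0.7452, -0.4417)–(1.87321, -0.7452, -0.287486)  len=0.3084
  (v18,v2,v0) [-++] → (1.87321, -0.7452, -0.287486)–(2.37112, -0.7452, 0)  len=0.5749

Chained into 2 loop(s):
  loop 1: 6 segments, perimeter = 2.5206
  loop 2: 6 segments, perimeter = 2.6501
Total perimeter = 5.171


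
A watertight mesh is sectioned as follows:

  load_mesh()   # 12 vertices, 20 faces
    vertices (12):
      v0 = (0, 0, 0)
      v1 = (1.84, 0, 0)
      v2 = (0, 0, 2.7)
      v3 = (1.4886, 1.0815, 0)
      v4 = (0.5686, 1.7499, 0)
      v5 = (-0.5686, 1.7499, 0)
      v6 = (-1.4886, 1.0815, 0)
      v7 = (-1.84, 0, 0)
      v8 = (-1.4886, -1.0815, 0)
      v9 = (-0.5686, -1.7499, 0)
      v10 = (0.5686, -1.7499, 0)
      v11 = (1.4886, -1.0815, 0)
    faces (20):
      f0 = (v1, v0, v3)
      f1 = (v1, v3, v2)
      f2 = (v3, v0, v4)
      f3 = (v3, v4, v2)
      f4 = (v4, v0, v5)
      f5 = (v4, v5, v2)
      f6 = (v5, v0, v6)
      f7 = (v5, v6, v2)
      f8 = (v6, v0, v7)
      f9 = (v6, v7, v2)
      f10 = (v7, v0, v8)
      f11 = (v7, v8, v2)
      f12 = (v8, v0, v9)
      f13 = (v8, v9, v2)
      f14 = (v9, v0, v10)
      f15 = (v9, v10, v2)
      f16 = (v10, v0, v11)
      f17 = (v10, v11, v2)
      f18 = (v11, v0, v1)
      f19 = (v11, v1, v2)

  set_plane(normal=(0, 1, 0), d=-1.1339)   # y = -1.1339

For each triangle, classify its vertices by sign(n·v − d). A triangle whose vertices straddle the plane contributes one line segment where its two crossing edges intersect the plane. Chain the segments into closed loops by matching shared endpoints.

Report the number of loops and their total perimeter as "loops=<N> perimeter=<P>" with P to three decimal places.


Straddling triangles (6 of 20):
  (v8,v0,v9) [++-] → (-0.368441, -1.1339, 0)–(-1.41648, -1.1339, 0)  len=1.0480
  (v8,v9,v2) [+-+] → (-1.41648, -1.1339, 0)–(-0.368441, -1.1339, 0.950454)  len=1.4148
  (v9,v0,v10) [-+-] → (-0.368441, -1.1339, 0)–(0.368441, -1.1339, 0)  len=0.7369
  (v9,v10,v2) [--+] → (0.368441, -1.1339, 0.950454)–(-0.368441, -1.1339, 0.950454)  len=0.7369
  (v10,v0,v11) [-++] → (0.368441, -1.1339, 0)–(1.41648, -1.1339, 0)  len=1.0480
  (v10,v11,v2) [-++] → (1.41648, -1.1339, 0)–(0.368441, -1.1339, 0.950454)  len=1.4148

Chained into 1 loop(s):
  loop 1: 6 segments, perimeter = 6.3995
Total perimeter = 6.399

loops=1 perimeter=6.399


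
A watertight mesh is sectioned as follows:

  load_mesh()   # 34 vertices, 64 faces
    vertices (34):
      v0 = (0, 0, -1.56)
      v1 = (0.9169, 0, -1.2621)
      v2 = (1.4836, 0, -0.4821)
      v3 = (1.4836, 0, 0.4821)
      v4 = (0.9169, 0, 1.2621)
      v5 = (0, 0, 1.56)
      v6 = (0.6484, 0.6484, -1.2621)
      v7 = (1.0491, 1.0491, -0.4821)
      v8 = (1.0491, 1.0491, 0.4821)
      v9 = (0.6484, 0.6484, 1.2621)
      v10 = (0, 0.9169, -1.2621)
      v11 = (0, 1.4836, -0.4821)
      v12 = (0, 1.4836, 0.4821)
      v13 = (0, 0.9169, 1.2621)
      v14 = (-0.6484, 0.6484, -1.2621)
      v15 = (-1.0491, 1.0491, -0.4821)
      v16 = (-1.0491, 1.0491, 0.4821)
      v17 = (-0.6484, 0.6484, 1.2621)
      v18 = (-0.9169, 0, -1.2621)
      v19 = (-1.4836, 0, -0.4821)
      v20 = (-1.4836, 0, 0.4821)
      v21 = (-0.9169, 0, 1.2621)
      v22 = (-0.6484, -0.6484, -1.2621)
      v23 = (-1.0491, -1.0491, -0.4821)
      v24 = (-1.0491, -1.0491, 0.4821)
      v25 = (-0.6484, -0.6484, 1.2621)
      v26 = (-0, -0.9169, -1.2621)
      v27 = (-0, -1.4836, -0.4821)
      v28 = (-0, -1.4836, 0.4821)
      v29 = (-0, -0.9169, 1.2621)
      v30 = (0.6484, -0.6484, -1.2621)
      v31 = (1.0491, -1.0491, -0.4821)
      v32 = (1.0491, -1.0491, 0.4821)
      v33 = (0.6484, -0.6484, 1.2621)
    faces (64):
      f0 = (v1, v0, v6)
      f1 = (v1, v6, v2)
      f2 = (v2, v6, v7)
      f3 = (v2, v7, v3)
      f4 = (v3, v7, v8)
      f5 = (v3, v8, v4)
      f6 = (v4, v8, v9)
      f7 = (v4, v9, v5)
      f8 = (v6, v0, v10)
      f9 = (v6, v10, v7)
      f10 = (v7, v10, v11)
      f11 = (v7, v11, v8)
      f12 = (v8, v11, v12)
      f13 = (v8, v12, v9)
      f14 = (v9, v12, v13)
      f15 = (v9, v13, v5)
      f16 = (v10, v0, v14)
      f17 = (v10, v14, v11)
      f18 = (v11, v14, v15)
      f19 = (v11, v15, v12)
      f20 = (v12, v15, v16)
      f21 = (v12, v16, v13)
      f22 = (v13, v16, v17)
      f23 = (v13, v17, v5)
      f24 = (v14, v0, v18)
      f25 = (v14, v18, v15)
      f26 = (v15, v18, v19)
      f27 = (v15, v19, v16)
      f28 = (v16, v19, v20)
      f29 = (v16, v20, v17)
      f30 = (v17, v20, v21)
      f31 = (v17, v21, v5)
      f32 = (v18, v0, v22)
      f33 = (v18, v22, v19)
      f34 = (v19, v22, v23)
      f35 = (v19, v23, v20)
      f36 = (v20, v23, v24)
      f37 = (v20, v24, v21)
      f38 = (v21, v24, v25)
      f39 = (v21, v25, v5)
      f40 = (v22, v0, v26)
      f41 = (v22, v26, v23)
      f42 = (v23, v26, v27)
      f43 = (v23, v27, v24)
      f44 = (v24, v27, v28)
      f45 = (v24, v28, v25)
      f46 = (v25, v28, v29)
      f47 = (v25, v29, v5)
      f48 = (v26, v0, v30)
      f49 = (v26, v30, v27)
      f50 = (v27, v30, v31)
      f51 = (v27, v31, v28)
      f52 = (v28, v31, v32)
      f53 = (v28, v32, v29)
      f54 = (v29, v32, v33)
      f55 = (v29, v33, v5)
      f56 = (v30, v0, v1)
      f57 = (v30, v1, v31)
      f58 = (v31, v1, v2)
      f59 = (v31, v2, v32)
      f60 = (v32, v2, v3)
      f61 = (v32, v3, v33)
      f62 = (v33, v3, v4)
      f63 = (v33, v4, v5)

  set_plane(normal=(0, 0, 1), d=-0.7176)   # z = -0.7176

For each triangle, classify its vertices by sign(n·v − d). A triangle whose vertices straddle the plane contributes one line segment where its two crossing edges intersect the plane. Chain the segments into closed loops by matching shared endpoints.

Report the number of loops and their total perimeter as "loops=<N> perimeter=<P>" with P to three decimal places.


loops=1 perimeter=8.037

Straddling triangles (16 of 64):
  (v1,v6,v2) [--+] → (1.23143, 0.195767, -0.7176)–(1.3125, 0, -0.7176)  len=0.2119
  (v2,v6,v7) [+-+] → (1.23143, 0.195767, -0.7176)–(0.928119, 0.928119, -0.7176)  len=0.7927
  (v6,v10,v7) [--+] → (0.732352, 1.00919, -0.7176)–(0.928119, 0.928119, -0.7176)  len=0.2119
  (v7,v10,v11) [+-+] → (0.732352, 1.00919, -0.7176)–(0, 1.3125, -0.7176)  len=0.7927
  (v10,v14,v11) [--+] → (-0.195767, 1.23143, -0.7176)–(0, 1.3125, -0.7176)  len=0.2119
  (v11,v14,v15) [+-+] → (-0.195767, 1.23143, -0.7176)–(-0.928119, 0.928119, -0.7176)  len=0.7927
  (v14,v18,v15) [--+] → (-1.00919, 0.732352, -0.7176)–(-0.928119, 0.928119, -0.7176)  len=0.2119
  (v15,v18,v19) [+-+] → (-1.00919, 0.732352, -0.7176)–(-1.3125, 0, -0.7176)  len=0.7927
  (v18,v22,v19) [--+] → (-1.23143, -0.195767, -0.7176)–(-1.3125, 0, -0.7176)  len=0.2119
  (v19,v22,v23) [+-+] → (-1.23143, -0.195767, -0.7176)–(-0.928119, -0.928119, -0.7176)  len=0.7927
  (v22,v26,v23) [--+] → (-0.732352, -1.00919, -0.7176)–(-0.928119, -0.928119, -0.7176)  len=0.2119
  (v23,v26,v27) [+-+] → (-0.732352, -1.00919, -0.7176)–(0, -1.3125, -0.7176)  len=0.7927
  (v26,v30,v27) [--+] → (0.195767, -1.23143, -0.7176)–(0, -1.3125, -0.7176)  len=0.2119
  (v27,v30,v31) [+-+] → (0.195767, -1.23143, -0.7176)–(0.928119, -0.928119, -0.7176)  len=0.7927
  (v30,v1,v31) [--+] → (1.00919, -0.732352, -0.7176)–(0.928119, -0.928119, -0.7176)  len=0.2119
  (v31,v1,v2) [+-+] → (1.00919, -0.732352, -0.7176)–(1.3125, 0, -0.7176)  len=0.7927

Chained into 1 loop(s):
  loop 1: 16 segments, perimeter = 8.0365
Total perimeter = 8.037
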